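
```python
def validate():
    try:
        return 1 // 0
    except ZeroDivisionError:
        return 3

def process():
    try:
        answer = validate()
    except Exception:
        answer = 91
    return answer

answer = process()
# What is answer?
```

Step-by-step execution trace:
1. `process()` calls `validate()`.
2. In validate: `1 // 0` raises ZeroDivisionError; `except ZeroDivisionError` catches it → returns 3.
3. In process: `answer = validate()` → answer = 3. No exception reaches process.
4. `except Exception` is skipped; process returns 3.
5. answer = 3.
Result: 3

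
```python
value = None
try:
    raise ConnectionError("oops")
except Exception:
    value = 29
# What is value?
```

Step-by-step execution trace:
1. `raise ConnectionError(...)` raises ConnectionError.
2. `except Exception` matches (ConnectionError is a subclass of Exception) → value = 29.
Result: 29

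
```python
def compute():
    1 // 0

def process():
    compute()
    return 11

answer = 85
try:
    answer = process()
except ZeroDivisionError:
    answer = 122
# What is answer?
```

Step-by-step execution trace:
1. answer starts at 85.
2. try: `process()` calls `compute()`.
3. `compute()` evaluates `1 // 0`, which raises ZeroDivisionError; it propagates through process (uncaught).
4. `return 11` in process is not reached; the assignment to answer does not complete.
5. `except ZeroDivisionError` matches → answer = 122.
Result: 122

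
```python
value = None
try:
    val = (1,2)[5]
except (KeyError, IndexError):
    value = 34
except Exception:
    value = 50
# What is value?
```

Step-by-step execution trace:
1. `val = (1,2)[5]` raises IndexError.
2. `except (KeyError, IndexError)` matches (IndexError is in the tuple) → value = 34.
3. `except Exception` is not reached.
Result: 34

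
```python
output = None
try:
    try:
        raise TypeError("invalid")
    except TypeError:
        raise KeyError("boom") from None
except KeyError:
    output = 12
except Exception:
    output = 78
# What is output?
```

Step-by-step execution trace:
1. Inner try raises TypeError; inner `except TypeError` catches it.
2. `raise KeyError(...) from None` raises KeyError (from None suppresses __context__, but the active exception is still KeyError).
3. Outer `except KeyError` matches → output = 12.
4. `except Exception` is not reached.
Result: 12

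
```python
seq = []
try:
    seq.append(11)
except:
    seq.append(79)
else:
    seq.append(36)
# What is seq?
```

Step-by-step execution trace:
1. try: `seq.append(11)` → seq = [11]. No exception raised.
2. `except` is skipped.
3. `else` runs (try completed without exception): `seq.append(36)` → seq = [11, 36].
Result: [11, 36]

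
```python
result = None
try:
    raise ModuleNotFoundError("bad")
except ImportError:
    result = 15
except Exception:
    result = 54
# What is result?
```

Step-by-step execution trace:
1. `raise ModuleNotFoundError(...)` raises ModuleNotFoundError.
2. `except ImportError` matches (ModuleNotFoundError is a subclass of ImportError) → result = 15.
3. `except Exception` is not reached.
Result: 15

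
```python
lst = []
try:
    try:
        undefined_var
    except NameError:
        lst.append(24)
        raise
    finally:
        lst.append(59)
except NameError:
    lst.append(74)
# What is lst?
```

Step-by-step execution trace:
1. Inner try: `undefined_var` raises NameError.
2. Inner `except NameError` matches → `lst.append(24)` → lst = [24].
3. bare `raise` re-raises NameError.
4. Inner `finally` runs during unwinding: `lst.append(59)` → lst = [24, 59].
5. Outer `except NameError` matches → `lst.append(74)` → lst = [24, 59, 74].
Result: [24, 59, 74]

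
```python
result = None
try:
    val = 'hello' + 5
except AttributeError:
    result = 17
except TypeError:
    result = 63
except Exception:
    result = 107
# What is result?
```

Step-by-step execution trace:
1. `val = 'hello' + 5` raises TypeError.
2. `except AttributeError` does not match TypeError; skipped.
3. `except TypeError` matches → result = 63.
4. Remaining except clauses are skipped.
Result: 63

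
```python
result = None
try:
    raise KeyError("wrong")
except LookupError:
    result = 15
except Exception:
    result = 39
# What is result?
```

Step-by-step execution trace:
1. `raise KeyError(...)` raises KeyError.
2. `except LookupError` matches (KeyError is a subclass of LookupError) → result = 15.
3. `except Exception` is not reached.
Result: 15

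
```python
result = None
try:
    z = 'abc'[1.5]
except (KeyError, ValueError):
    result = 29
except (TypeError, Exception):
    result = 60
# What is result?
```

Step-by-step execution trace:
1. `z = 'abc'[1.5]` raises TypeError.
2. `except (KeyError, ValueError)` does not match TypeError; skipped.
3. `except (TypeError, Exception)` matches (TypeError is in the tuple) → result = 60.
Result: 60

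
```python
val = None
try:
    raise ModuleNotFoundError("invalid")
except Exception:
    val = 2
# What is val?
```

Step-by-step execution trace:
1. `raise ModuleNotFoundError(...)` raises ModuleNotFoundError.
2. `except Exception` matches (ModuleNotFoundError is a subclass of Exception) → val = 2.
Result: 2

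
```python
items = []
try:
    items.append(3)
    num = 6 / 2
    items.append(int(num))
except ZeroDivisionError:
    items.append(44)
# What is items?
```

Step-by-step execution trace:
1. try: `items.append(3)` → items = [3].
2. `num = 6 / 2` → num = 3.0. No exception raised.
3. `items.append(int(num))` → items = [3, 3].
4. `except ZeroDivisionError` is skipped (no exception was raised).
Result: [3, 3]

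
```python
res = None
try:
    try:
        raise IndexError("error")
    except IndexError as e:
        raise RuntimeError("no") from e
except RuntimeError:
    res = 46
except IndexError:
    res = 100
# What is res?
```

Step-by-step execution trace:
1. Inner try raises IndexError; inner `except IndexError as e` catches it.
2. `raise RuntimeError(...) from e` raises RuntimeError (IndexError is attached as __cause__, but only RuntimeError is active).
3. Outer `except RuntimeError` matches → res = 46.
4. `except IndexError` is not reached.
Result: 46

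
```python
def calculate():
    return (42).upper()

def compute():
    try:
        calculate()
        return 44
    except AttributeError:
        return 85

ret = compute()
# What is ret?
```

Step-by-step execution trace:
1. `compute()` calls `calculate()`.
2. `calculate()` evaluates `(42).upper()`, which raises AttributeError; it propagates to the caller.
3. `return 44` is not reached.
4. `except AttributeError` in compute matches → returns 85.
5. ret = 85.
Result: 85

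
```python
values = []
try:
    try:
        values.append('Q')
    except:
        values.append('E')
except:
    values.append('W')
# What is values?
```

Step-by-step execution trace:
1. Inner try: `values.append('Q')` → values = ['Q']. No exception raised.
2. Inner `except` is skipped.
3. Inner try completes normally; outer `except` is skipped.
Result: ['Q']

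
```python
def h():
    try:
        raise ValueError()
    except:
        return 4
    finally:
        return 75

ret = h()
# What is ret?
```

Step-by-step execution trace:
1. `h()` enters try: `raise ValueError()` raises ValueError.
2. bare `except` matches → `return 4` sets pending return value 4.
3. Before returning, `finally: return 75` runs and overrides the pending return.
4. h() returns 75 → ret = 75.
Result: 75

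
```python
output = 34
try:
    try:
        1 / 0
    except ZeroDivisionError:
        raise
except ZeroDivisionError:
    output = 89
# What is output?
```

Step-by-step execution trace:
1. Inner try: `1 / 0` raises ZeroDivisionError.
2. Inner `except ZeroDivisionError` matches; bare `raise` re-raises the same ZeroDivisionError.
3. Outer `except ZeroDivisionError` matches → output = 89.
Result: 89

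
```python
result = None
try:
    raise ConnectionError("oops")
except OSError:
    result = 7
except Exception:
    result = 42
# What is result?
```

Step-by-step execution trace:
1. `raise ConnectionError(...)` raises ConnectionError.
2. `except OSError` matches (ConnectionError is a subclass of OSError) → result = 7.
3. `except Exception` is not reached.
Result: 7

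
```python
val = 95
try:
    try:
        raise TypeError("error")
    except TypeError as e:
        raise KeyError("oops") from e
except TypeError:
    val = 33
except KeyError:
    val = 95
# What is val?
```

Step-by-step execution trace:
1. Inner try raises TypeError; inner `except TypeError as e` catches it.
2. `raise KeyError(...) from e` raises KeyError (TypeError is attached as __cause__, but only KeyError is active).
3. Outer `except TypeError` does not match KeyError; skipped.
4. Outer `except KeyError` matches → val = 95.
Result: 95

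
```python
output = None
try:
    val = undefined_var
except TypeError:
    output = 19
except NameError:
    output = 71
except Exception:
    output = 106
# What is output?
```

Step-by-step execution trace:
1. `val = undefined_var` raises NameError.
2. `except TypeError` does not match NameError; skipped.
3. `except NameError` matches → output = 71.
4. Remaining except clauses are skipped.
Result: 71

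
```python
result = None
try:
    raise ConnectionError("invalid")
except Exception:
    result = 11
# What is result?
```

Step-by-step execution trace:
1. `raise ConnectionError(...)` raises ConnectionError.
2. `except Exception` matches (ConnectionError is a subclass of Exception) → result = 11.
Result: 11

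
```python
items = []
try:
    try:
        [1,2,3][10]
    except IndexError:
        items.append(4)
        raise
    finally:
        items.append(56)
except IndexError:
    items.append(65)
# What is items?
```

Step-by-step execution trace:
1. Inner try: `[1,2,3][10]` raises IndexError.
2. Inner `except IndexError` matches → `items.append(4)` → items = [4].
3. bare `raise` re-raises IndexError.
4. Inner `finally` runs during unwinding: `items.append(56)` → items = [4, 56].
5. Outer `except IndexError` matches → `items.append(65)` → items = [4, 56, 65].
Result: [4, 56, 65]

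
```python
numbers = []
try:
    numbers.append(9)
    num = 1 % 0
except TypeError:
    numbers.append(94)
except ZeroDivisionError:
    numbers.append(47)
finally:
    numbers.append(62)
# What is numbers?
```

Step-by-step execution trace:
1. try: `numbers.append(9)` → numbers = [9].
2. `num = 1 % 0` raises ZeroDivisionError.
3. `except TypeError` does not match ZeroDivisionError; skipped.
4. `except ZeroDivisionError` matches → `numbers.append(47)` → numbers = [9, 47].
5. finally always runs: `numbers.append(62)` → numbers = [9, 47, 62].
Result: [9, 47, 62]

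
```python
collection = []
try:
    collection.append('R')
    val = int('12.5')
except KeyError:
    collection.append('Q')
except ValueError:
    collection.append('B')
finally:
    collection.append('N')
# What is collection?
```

Step-by-step execution trace:
1. try: `collection.append('R')` → collection = ['R'].
2. `val = int('12.5')` raises ValueError.
3. `except KeyError` does not match ValueError; skipped.
4. `except ValueError` matches → `collection.append('B')` → collection = ['R', 'B'].
5. finally always runs: `collection.append('N')` → collection = ['R', 'B', 'N'].
Result: ['R', 'B', 'N']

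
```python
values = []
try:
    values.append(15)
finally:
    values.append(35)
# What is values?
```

Step-by-step execution trace:
1. try: `values.append(15)` → values = [15].
2. The try body completes without raising.
3. finally always runs: `values.append(35)` → values = [15, 35].
Result: [15, 35]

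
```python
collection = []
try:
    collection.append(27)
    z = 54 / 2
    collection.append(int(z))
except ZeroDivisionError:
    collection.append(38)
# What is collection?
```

Step-by-step execution trace:
1. try: `collection.append(27)` → collection = [27].
2. `z = 54 / 2` → z = 27.0. No exception raised.
3. `collection.append(int(z))` → collection = [27, 27].
4. `except ZeroDivisionError` is skipped (no exception was raised).
Result: [27, 27]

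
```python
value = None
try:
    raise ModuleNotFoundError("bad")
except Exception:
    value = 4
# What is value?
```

Step-by-step execution trace:
1. `raise ModuleNotFoundError(...)` raises ModuleNotFoundError.
2. `except Exception` matches (ModuleNotFoundError is a subclass of Exception) → value = 4.
Result: 4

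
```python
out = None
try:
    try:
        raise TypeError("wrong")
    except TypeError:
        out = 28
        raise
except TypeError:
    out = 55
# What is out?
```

Step-by-step execution trace:
1. Inner try: `raise TypeError("wrong")` raises TypeError.
2. Inner `except TypeError` matches → out = 28.
3. bare `raise` re-raises the same TypeError.
4. Outer `except TypeError` matches → out = 55.
Result: 55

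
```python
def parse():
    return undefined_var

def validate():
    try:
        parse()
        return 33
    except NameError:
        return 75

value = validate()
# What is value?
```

Step-by-step execution trace:
1. `validate()` calls `parse()`.
2. `parse()` evaluates `undefined_var`, which raises NameError; it propagates to the caller.
3. `return 33` is not reached.
4. `except NameError` in validate matches → returns 75.
5. value = 75.
Result: 75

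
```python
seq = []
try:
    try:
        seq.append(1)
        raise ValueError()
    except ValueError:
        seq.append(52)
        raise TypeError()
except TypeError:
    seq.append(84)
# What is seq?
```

Step-by-step execution trace:
1. Inner try: `seq.append(1)` → seq = [1].
2. `raise ValueError()` raises ValueError.
3. Inner `except ValueError` matches → `seq.append(52)` → seq = [1, 52].
4. `raise TypeError()` raises TypeError; propagates to outer try.
5. Outer `except TypeError` matches → `seq.append(84)` → seq = [1, 52, 84].
Result: [1, 52, 84]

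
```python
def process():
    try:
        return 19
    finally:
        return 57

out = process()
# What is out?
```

Step-by-step execution trace:
1. `process()` enters try: `return 19` sets pending return value 19.
2. Before returning, `finally: return 57` runs and overrides the pending return.
3. process() returns 57 → out = 57.
Result: 57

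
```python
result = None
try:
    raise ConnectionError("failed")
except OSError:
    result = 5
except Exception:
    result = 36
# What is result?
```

Step-by-step execution trace:
1. `raise ConnectionError(...)` raises ConnectionError.
2. `except OSError` matches (ConnectionError is a subclass of OSError) → result = 5.
3. `except Exception` is not reached.
Result: 5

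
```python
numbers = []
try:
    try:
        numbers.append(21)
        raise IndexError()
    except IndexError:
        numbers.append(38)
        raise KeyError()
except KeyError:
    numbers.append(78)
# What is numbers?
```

Step-by-step execution trace:
1. Inner try: `numbers.append(21)` → numbers = [21].
2. `raise IndexError()` raises IndexError.
3. Inner `except IndexError` matches → `numbers.append(38)` → numbers = [21, 38].
4. `raise KeyError()` raises KeyError; propagates to outer try.
5. Outer `except KeyError` matches → `numbers.append(78)` → numbers = [21, 38, 78].
Result: [21, 38, 78]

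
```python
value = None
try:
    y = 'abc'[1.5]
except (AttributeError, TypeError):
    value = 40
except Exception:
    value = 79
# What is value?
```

Step-by-step execution trace:
1. `y = 'abc'[1.5]` raises TypeError.
2. `except (AttributeError, TypeError)` matches (TypeError is in the tuple) → value = 40.
3. `except Exception` is not reached.
Result: 40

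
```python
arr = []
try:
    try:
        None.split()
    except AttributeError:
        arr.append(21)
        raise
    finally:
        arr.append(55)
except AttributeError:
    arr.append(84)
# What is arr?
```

Step-by-step execution trace:
1. Inner try: `None.split()` raises AttributeError.
2. Inner `except AttributeError` matches → `arr.append(21)` → arr = [21].
3. bare `raise` re-raises AttributeError.
4. Inner `finally` runs during unwinding: `arr.append(55)` → arr = [21, 55].
5. Outer `except AttributeError` matches → `arr.append(84)` → arr = [21, 55, 84].
Result: [21, 55, 84]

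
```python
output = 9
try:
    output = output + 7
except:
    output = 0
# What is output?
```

Step-by-step execution trace:
1. output starts at 9.
2. try: `output = output + 7` → output = 16. No exception raised.
3. `except` is skipped.
Result: 16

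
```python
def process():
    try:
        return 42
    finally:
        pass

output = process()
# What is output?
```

Step-by-step execution trace:
1. `process()` enters try: `return 42` sets pending return value 42.
2. Before returning, `finally: pass` runs (no effect).
3. process() returns 42 → output = 42.
Result: 42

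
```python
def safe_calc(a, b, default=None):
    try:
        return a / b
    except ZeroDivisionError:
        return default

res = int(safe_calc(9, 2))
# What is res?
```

Step-by-step execution trace:
1. `safe_calc(9, 2)` enters try: `return 9 / 2` → returns 4.5. No exception raised.
2. `except ZeroDivisionError` is skipped.
3. `int(4.5)` → 4 → res = 4.
Result: 4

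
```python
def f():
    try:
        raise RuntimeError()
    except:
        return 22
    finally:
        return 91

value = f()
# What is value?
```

Step-by-step execution trace:
1. `f()` enters try: `raise RuntimeError()` raises RuntimeError.
2. bare `except` matches → `return 22` sets pending return value 22.
3. Before returning, `finally: return 91` runs and overrides the pending return.
4. f() returns 91 → value = 91.
Result: 91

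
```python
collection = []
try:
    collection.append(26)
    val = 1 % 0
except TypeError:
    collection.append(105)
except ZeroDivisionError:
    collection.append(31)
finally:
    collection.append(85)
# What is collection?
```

Step-by-step execution trace:
1. try: `collection.append(26)` → collection = [26].
2. `val = 1 % 0` raises ZeroDivisionError.
3. `except TypeError` does not match ZeroDivisionError; skipped.
4. `except ZeroDivisionError` matches → `collection.append(31)` → collection = [26, 31].
5. finally always runs: `collection.append(85)` → collection = [26, 31, 85].
Result: [26, 31, 85]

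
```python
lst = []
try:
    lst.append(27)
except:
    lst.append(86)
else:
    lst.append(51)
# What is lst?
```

Step-by-step execution trace:
1. try: `lst.append(27)` → lst = [27]. No exception raised.
2. `except` is skipped.
3. `else` runs (try completed without exception): `lst.append(51)` → lst = [27, 51].
Result: [27, 51]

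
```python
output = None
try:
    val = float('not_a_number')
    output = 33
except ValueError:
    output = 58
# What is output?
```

Step-by-step execution trace:
1. `val = float('not_a_number')` raises ValueError.
2. `output = 33` is not reached.
3. `except ValueError` matches → output = 58.
Result: 58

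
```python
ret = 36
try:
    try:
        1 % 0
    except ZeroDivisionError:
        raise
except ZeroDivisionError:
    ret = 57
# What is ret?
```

Step-by-step execution trace:
1. Inner try: `1 % 0` raises ZeroDivisionError.
2. Inner `except ZeroDivisionError` matches; bare `raise` re-raises the same ZeroDivisionError.
3. Outer `except ZeroDivisionError` matches → ret = 57.
Result: 57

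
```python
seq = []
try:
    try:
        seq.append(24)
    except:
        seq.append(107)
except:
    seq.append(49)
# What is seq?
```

Step-by-step execution trace:
1. Inner try: `seq.append(24)` → seq = [24]. No exception raised.
2. Inner `except` is skipped.
3. Inner try completes normally; outer `except` is skipped.
Result: [24]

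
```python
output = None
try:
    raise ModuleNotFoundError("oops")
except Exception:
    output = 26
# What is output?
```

Step-by-step execution trace:
1. `raise ModuleNotFoundError(...)` raises ModuleNotFoundError.
2. `except Exception` matches (ModuleNotFoundError is a subclass of Exception) → output = 26.
Result: 26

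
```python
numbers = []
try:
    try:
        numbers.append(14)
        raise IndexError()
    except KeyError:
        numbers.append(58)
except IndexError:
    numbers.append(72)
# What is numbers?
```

Step-by-step execution trace:
1. Inner try: `numbers.append(14)` → numbers = [14].
2. `raise IndexError()` raises IndexError.
3. Inner `except KeyError` does not match IndexError; exception propagates to outer try.
4. Outer `except IndexError` matches → `numbers.append(72)` → numbers = [14, 72].
Result: [14, 72]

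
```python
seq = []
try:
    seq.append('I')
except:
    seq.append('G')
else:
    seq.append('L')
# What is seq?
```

Step-by-step execution trace:
1. try: `seq.append('I')` → seq = ['I']. No exception raised.
2. `except` is skipped.
3. `else` runs (try completed without exception): `seq.append('L')` → seq = ['I', 'L'].
Result: ['I', 'L']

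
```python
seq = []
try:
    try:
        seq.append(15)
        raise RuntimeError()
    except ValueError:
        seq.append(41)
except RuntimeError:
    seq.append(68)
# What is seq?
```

Step-by-step execution trace:
1. Inner try: `seq.append(15)` → seq = [15].
2. `raise RuntimeError()` raises RuntimeError.
3. Inner `except ValueError` does not match RuntimeError; exception propagates to outer try.
4. Outer `except RuntimeError` matches → `seq.append(68)` → seq = [15, 68].
Result: [15, 68]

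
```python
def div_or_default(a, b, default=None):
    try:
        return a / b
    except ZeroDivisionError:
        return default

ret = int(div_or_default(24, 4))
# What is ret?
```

Step-by-step execution trace:
1. `div_or_default(24, 4)` enters try: `return 24 / 4` → returns 6.0. No exception raised.
2. `except ZeroDivisionError` is skipped.
3. `int(6.0)` → 6 → ret = 6.
Result: 6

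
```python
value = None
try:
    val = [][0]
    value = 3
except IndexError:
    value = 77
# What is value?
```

Step-by-step execution trace:
1. `val = [][0]` raises IndexError.
2. `value = 3` is not reached.
3. `except IndexError` matches → value = 77.
Result: 77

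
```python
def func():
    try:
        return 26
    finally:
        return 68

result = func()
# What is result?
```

Step-by-step execution trace:
1. `func()` enters try: `return 26` sets pending return value 26.
2. Before returning, `finally: return 68` runs and overrides the pending return.
3. func() returns 68 → result = 68.
Result: 68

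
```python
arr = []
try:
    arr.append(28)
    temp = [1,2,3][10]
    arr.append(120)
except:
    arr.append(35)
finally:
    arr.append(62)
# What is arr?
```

Step-by-step execution trace:
1. try: `arr.append(28)` → arr = [28].
2. `temp = [1,2,3][10]` raises IndexError; `arr.append(120)` is not reached.
3. bare `except` matches → `arr.append(35)` → arr = [28, 35].
4. finally always runs: `arr.append(62)` → arr = [28, 35, 62].
Result: [28, 35, 62]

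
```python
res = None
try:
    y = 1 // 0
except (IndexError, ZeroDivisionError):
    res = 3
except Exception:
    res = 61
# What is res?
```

Step-by-step execution trace:
1. `y = 1 // 0` raises ZeroDivisionError.
2. `except (IndexError, ZeroDivisionError)` matches (ZeroDivisionError is in the tuple) → res = 3.
3. `except Exception` is not reached.
Result: 3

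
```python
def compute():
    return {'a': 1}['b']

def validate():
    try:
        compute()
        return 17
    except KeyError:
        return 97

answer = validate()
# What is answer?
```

Step-by-step execution trace:
1. `validate()` calls `compute()`.
2. `compute()` evaluates `{'a': 1}['b']`, which raises KeyError; it propagates to the caller.
3. `return 17` is not reached.
4. `except KeyError` in validate matches → returns 97.
5. answer = 97.
Result: 97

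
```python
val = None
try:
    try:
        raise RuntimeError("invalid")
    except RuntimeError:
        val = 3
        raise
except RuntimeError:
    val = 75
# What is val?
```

Step-by-step execution trace:
1. Inner try: `raise RuntimeError("invalid")` raises RuntimeError.
2. Inner `except RuntimeError` matches → val = 3.
3. bare `raise` re-raises the same RuntimeError.
4. Outer `except RuntimeError` matches → val = 75.
Result: 75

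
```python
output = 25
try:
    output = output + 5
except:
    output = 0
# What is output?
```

Step-by-step execution trace:
1. output starts at 25.
2. try: `output = output + 5` → output = 30. No exception raised.
3. `except` is skipped.
Result: 30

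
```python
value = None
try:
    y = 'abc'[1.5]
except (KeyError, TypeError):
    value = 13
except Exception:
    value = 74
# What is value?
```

Step-by-step execution trace:
1. `y = 'abc'[1.5]` raises TypeError.
2. `except (KeyError, TypeError)` matches (TypeError is in the tuple) → value = 13.
3. `except Exception` is not reached.
Result: 13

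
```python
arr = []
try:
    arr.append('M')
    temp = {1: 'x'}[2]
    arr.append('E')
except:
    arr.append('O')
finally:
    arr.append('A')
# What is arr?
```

Step-by-step execution trace:
1. try: `arr.append('M')` → arr = ['M'].
2. `temp = {1: 'x'}[2]` raises KeyError; `arr.append('E')` is not reached.
3. bare `except` matches → `arr.append('O')` → arr = ['M', 'O'].
4. finally always runs: `arr.append('A')` → arr = ['M', 'O', 'A'].
Result: ['M', 'O', 'A']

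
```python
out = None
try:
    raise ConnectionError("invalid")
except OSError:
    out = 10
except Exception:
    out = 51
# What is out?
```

Step-by-step execution trace:
1. `raise ConnectionError(...)` raises ConnectionError.
2. `except OSError` matches (ConnectionError is a subclass of OSError) → out = 10.
3. `except Exception` is not reached.
Result: 10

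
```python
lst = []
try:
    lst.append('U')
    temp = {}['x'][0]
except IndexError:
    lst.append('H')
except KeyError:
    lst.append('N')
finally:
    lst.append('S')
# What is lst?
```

Step-by-step execution trace:
1. try: `lst.append('U')` → lst = ['U'].
2. `temp = {}['x'][0]` raises KeyError.
3. `except IndexError` does not match KeyError; skipped.
4. `except KeyError` matches → `lst.append('N')` → lst = ['U', 'N'].
5. finally always runs: `lst.append('S')` → lst = ['U', 'N', 'S'].
Result: ['U', 'N', 'S']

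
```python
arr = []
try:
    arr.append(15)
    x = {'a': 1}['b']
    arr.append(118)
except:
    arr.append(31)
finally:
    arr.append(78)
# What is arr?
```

Step-by-step execution trace:
1. try: `arr.append(15)` → arr = [15].
2. `x = {'a': 1}['b']` raises KeyError; `arr.append(118)` is not reached.
3. bare `except` matches → `arr.append(31)` → arr = [15, 31].
4. finally always runs: `arr.append(78)` → arr = [15, 31, 78].
Result: [15, 31, 78]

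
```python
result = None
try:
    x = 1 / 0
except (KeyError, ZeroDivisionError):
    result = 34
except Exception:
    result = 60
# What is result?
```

Step-by-step execution trace:
1. `x = 1 / 0` raises ZeroDivisionError.
2. `except (KeyError, ZeroDivisionError)` matches (ZeroDivisionError is in the tuple) → result = 34.
3. `except Exception` is not reached.
Result: 34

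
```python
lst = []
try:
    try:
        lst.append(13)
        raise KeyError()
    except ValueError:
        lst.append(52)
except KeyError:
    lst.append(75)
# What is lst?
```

Step-by-step execution trace:
1. Inner try: `lst.append(13)` → lst = [13].
2. `raise KeyError()` raises KeyError.
3. Inner `except ValueError` does not match KeyError; exception propagates to outer try.
4. Outer `except KeyError` matches → `lst.append(75)` → lst = [13, 75].
Result: [13, 75]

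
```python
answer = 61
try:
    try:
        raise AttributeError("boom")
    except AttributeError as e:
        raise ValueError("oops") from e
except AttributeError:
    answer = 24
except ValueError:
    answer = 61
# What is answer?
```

Step-by-step execution trace:
1. Inner try raises AttributeError; inner `except AttributeError as e` catches it.
2. `raise ValueError(...) from e` raises ValueError (AttributeError is attached as __cause__, but only ValueError is active).
3. Outer `except AttributeError` does not match ValueError; skipped.
4. Outer `except ValueError` matches → answer = 61.
Result: 61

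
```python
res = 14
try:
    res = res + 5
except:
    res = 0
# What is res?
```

Step-by-step execution trace:
1. res starts at 14.
2. try: `res = res + 5` → res = 19. No exception raised.
3. `except` is skipped.
Result: 19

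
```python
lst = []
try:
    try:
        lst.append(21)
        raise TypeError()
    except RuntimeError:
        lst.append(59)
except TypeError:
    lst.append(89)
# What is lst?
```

Step-by-step execution trace:
1. Inner try: `lst.append(21)` → lst = [21].
2. `raise TypeError()` raises TypeError.
3. Inner `except RuntimeError` does not match TypeError; exception propagates to outer try.
4. Outer `except TypeError` matches → `lst.append(89)` → lst = [21, 89].
Result: [21, 89]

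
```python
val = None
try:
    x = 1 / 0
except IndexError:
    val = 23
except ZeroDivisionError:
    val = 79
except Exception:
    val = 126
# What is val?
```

Step-by-step execution trace:
1. `x = 1 / 0` raises ZeroDivisionError.
2. `except IndexError` does not match ZeroDivisionError; skipped.
3. `except ZeroDivisionError` matches → val = 79.
4. Remaining except clauses are skipped.
Result: 79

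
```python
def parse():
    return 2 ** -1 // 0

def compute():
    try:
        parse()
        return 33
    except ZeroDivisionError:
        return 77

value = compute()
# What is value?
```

Step-by-step execution trace:
1. `compute()` calls `parse()`.
2. `parse()` evaluates `2 ** -1 // 0`, which raises ZeroDivisionError; it propagates to the caller.
3. `return 33` is not reached.
4. `except ZeroDivisionError` in compute matches → returns 77.
5. value = 77.
Result: 77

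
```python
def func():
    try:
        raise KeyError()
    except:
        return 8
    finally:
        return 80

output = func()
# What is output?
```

Step-by-step execution trace:
1. `func()` enters try: `raise KeyError()` raises KeyError.
2. bare `except` matches → `return 8` sets pending return value 8.
3. Before returning, `finally: return 80` runs and overrides the pending return.
4. func() returns 80 → output = 80.
Result: 80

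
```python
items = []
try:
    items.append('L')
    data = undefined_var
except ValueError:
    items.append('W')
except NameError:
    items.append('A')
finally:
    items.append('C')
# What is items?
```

Step-by-step execution trace:
1. try: `items.append('L')` → items = ['L'].
2. `data = undefined_var` raises NameError.
3. `except ValueError` does not match NameError; skipped.
4. `except NameError` matches → `items.append('A')` → items = ['L', 'A'].
5. finally always runs: `items.append('C')` → items = ['L', 'A', 'C'].
Result: ['L', 'A', 'C']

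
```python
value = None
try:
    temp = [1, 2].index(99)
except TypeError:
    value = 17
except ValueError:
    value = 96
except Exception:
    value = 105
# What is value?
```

Step-by-step execution trace:
1. `temp = [1, 2].index(99)` raises ValueError.
2. `except TypeError` does not match ValueError; skipped.
3. `except ValueError` matches → value = 96.
4. Remaining except clauses are skipped.
Result: 96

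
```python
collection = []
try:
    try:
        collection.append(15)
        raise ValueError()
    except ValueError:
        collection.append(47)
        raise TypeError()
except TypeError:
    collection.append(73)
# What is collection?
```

Step-by-step execution trace:
1. Inner try: `collection.append(15)` → collection = [15].
2. `raise ValueError()` raises ValueError.
3. Inner `except ValueError` matches → `collection.append(47)` → collection = [15, 47].
4. `raise TypeError()` raises TypeError; propagates to outer try.
5. Outer `except TypeError` matches → `collection.append(73)` → collection = [15, 47, 73].
Result: [15, 47, 73]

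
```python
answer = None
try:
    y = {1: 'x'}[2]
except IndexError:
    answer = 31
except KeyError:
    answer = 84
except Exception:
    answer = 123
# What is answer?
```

Step-by-step execution trace:
1. `y = {1: 'x'}[2]` raises KeyError.
2. `except IndexError` does not match KeyError; skipped.
3. `except KeyError` matches → answer = 84.
4. Remaining except clauses are skipped.
Result: 84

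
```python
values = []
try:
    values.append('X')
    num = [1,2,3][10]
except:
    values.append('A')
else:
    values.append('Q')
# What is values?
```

Step-by-step execution trace:
1. try: `values.append('X')` → values = ['X'].
2. `num = [1,2,3][10]` raises IndexError.
3. bare `except` matches → `values.append('A')` → values = ['X', 'A'].
4. `else` is skipped (an exception was raised).
Result: ['X', 'A']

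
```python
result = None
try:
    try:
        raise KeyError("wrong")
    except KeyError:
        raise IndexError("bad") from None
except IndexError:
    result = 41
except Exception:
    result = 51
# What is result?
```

Step-by-step execution trace:
1. Inner try raises KeyError; inner `except KeyError` catches it.
2. `raise IndexError(...) from None` raises IndexError (from None suppresses __context__, but the active exception is still IndexError).
3. Outer `except IndexError` matches → result = 41.
4. `except Exception` is not reached.
Result: 41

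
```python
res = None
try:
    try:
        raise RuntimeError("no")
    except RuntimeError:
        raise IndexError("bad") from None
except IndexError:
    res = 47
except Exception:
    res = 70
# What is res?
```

Step-by-step execution trace:
1. Inner try raises RuntimeError; inner `except RuntimeError` catches it.
2. `raise IndexError(...) from None` raises IndexError (from None suppresses __context__, but the active exception is still IndexError).
3. Outer `except IndexError` matches → res = 47.
4. `except Exception` is not reached.
Result: 47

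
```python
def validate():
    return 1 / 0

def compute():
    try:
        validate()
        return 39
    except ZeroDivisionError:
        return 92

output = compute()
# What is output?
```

Step-by-step execution trace:
1. `compute()` calls `validate()`.
2. `validate()` evaluates `1 / 0`, which raises ZeroDivisionError; it propagates to the caller.
3. `return 39` is not reached.
4. `except ZeroDivisionError` in compute matches → returns 92.
5. output = 92.
Result: 92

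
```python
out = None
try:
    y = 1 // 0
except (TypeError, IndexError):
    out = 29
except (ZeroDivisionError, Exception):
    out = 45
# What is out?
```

Step-by-step execution trace:
1. `y = 1 // 0` raises ZeroDivisionError.
2. `except (TypeError, IndexError)` does not match ZeroDivisionError; skipped.
3. `except (ZeroDivisionError, Exception)` matches (ZeroDivisionError is in the tuple) → out = 45.
Result: 45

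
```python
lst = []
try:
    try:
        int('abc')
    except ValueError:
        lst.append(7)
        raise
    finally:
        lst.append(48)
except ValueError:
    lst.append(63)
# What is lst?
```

Step-by-step execution trace:
1. Inner try: `int('abc')` raises ValueError.
2. Inner `except ValueError` matches → `lst.append(7)` → lst = [7].
3. bare `raise` re-raises ValueError.
4. Inner `finally` runs during unwinding: `lst.append(48)` → lst = [7, 48].
5. Outer `except ValueError` matches → `lst.append(63)` → lst = [7, 48, 63].
Result: [7, 48, 63]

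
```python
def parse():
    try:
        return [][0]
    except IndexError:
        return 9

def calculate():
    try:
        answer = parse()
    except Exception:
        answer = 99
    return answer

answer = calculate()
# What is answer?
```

Step-by-step execution trace:
1. `calculate()` calls `parse()`.
2. In parse: `[][0]` raises IndexError; `except IndexError` catches it → returns 9.
3. In calculate: `answer = parse()` → answer = 9. No exception reaches calculate.
4. `except Exception` is skipped; calculate returns 9.
5. answer = 9.
Result: 9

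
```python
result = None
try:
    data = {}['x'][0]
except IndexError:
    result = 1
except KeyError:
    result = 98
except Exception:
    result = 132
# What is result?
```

Step-by-step execution trace:
1. `data = {}['x'][0]` raises KeyError.
2. `except IndexError` does not match KeyError; skipped.
3. `except KeyError` matches → result = 98.
4. Remaining except clauses are skipped.
Result: 98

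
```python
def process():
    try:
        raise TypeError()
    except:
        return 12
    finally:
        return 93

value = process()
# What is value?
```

Step-by-step execution trace:
1. `process()` enters try: `raise TypeError()` raises TypeError.
2. bare `except` matches → `return 12` sets pending return value 12.
3. Before returning, `finally: return 93` runs and overrides the pending return.
4. process() returns 93 → value = 93.
Result: 93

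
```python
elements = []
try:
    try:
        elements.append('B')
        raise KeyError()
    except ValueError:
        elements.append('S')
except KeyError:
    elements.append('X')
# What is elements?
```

Step-by-step execution trace:
1. Inner try: `elements.append('B')` → elements = ['B'].
2. `raise KeyError()` raises KeyError.
3. Inner `except ValueError` does not match KeyError; exception propagates to outer try.
4. Outer `except KeyError` matches → `elements.append('X')` → elements = ['B', 'X'].
Result: ['B', 'X']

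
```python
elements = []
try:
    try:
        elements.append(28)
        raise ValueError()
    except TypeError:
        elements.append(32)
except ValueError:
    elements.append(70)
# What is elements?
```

Step-by-step execution trace:
1. Inner try: `elements.append(28)` → elements = [28].
2. `raise ValueError()` raises ValueError.
3. Inner `except TypeError` does not match ValueError; exception propagates to outer try.
4. Outer `except ValueError` matches → `elements.append(70)` → elements = [28, 70].
Result: [28, 70]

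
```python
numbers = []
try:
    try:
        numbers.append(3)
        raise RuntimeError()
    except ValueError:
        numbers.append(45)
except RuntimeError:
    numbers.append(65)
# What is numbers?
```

Step-by-step execution trace:
1. Inner try: `numbers.append(3)` → numbers = [3].
2. `raise RuntimeError()` raises RuntimeError.
3. Inner `except ValueError` does not match RuntimeError; exception propagates to outer try.
4. Outer `except RuntimeError` matches → `numbers.append(65)` → numbers = [3, 65].
Result: [3, 65]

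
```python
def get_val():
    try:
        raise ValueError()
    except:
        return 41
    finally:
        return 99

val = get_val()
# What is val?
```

Step-by-step execution trace:
1. `get_val()` enters try: `raise ValueError()` raises ValueError.
2. bare `except` matches → `return 41` sets pending return value 41.
3. Before returning, `finally: return 99` runs and overrides the pending return.
4. get_val() returns 99 → val = 99.
Result: 99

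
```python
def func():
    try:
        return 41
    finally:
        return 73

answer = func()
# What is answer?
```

Step-by-step execution trace:
1. `func()` enters try: `return 41` sets pending return value 41.
2. Before returning, `finally: return 73` runs and overrides the pending return.
3. func() returns 73 → answer = 73.
Result: 73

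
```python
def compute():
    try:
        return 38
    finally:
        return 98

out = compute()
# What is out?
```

Step-by-step execution trace:
1. `compute()` enters try: `return 38` sets pending return value 38.
2. Before returning, `finally: return 98` runs and overrides the pending return.
3. compute() returns 98 → out = 98.
Result: 98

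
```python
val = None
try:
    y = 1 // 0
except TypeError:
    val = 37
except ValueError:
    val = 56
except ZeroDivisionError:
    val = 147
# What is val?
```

Step-by-step execution trace:
1. `y = 1 // 0` raises ZeroDivisionError.
2. `except TypeError` does not match ZeroDivisionError; skipped.
3. `except ValueError` does not match ZeroDivisionError; skipped.
4. `except ZeroDivisionError` matches → val = 147.
Result: 147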